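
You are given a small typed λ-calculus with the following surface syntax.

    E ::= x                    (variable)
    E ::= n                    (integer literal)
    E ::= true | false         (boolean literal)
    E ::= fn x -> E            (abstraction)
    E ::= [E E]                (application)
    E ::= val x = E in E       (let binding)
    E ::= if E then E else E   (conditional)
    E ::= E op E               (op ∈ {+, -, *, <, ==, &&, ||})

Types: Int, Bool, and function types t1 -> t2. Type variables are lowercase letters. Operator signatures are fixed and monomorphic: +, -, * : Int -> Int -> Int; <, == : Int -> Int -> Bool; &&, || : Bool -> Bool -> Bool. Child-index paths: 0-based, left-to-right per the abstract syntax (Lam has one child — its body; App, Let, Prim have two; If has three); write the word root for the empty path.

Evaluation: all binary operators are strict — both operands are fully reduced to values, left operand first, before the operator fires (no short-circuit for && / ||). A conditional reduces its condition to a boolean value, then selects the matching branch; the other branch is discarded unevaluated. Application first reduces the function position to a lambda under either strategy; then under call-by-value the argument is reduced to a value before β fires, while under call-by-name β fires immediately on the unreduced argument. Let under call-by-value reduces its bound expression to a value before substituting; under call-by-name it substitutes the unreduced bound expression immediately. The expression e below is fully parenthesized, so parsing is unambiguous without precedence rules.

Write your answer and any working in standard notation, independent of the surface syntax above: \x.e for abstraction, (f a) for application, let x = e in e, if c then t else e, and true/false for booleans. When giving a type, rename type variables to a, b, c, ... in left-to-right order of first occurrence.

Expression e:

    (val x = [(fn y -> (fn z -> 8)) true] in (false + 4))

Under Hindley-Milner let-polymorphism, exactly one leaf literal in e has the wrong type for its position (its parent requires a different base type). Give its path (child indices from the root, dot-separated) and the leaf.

Working:
\z._ : b -> Int
\y._ : a -> b -> Int
  unify a -> b -> Int ~ Bool -> c
  unify a ~ Bool
  unify b -> Int ~ c
_ _ : b -> Int
let x : forall. b -> Int
  unify Bool ~ Int
  FAIL: mismatch Bool ~ Int

Answer: 1.0 : false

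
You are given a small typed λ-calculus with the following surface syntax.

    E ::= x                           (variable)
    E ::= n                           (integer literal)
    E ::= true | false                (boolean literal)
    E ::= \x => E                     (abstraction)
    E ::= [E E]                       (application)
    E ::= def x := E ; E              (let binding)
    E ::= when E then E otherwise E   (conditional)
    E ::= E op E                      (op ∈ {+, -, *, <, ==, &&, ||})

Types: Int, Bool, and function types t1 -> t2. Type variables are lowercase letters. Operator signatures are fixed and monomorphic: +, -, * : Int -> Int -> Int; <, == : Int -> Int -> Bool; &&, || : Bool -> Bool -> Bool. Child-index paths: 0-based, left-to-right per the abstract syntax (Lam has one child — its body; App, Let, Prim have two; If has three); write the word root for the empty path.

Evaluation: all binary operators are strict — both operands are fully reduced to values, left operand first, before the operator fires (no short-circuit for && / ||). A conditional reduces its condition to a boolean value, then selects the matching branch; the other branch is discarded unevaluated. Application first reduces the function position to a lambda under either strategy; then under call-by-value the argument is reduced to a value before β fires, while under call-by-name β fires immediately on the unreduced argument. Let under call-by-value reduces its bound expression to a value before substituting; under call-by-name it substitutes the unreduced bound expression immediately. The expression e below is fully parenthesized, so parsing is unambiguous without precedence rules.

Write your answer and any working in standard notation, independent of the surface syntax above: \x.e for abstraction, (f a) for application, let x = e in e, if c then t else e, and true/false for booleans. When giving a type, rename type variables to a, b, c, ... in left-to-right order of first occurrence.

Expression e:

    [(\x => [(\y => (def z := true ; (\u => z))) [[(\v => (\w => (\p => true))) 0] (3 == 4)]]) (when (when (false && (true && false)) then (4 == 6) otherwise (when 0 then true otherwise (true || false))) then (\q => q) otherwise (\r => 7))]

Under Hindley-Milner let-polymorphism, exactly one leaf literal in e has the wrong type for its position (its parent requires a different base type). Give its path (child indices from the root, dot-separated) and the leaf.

Answer: 1.0.2.0 : 0

Working:
let z : Bool
z : Bool
\u._ : c -> Bool
\y._ : b -> c -> Bool
\p._ : f -> Bool
\w._ : e -> f -> Bool
\v._ : d -> e -> f -> Bool
  unify d -> e -> f -> Bool ~ Int -> g
  unify d ~ Int
  unify e -> f -> Bool ~ g
_ _ : e -> f -> Bool
  unify Int ~ Int
  unify Int ~ Int
  unify e -> f -> Bool ~ Bool -> h
  unify e ~ Bool
  unify f -> Bool ~ h
_ _ : f -> Bool
  unify b -> c -> Bool ~ (f -> Bool) -> i
  unify b ~ f -> Bool
  unify c -> Bool ~ i
_ _ : c -> Bool
\x._ : a -> c -> Bool
  unify Bool ~ Bool
  unify Bool ~ Bool
  unify Bool ~ Bool
  unify Bool ~ Bool
  unify Bool ~ Bool
  unify Int ~ Int
  unify Int ~ Int
  unify Int ~ Bool
  FAIL: mismatch Int ~ Bool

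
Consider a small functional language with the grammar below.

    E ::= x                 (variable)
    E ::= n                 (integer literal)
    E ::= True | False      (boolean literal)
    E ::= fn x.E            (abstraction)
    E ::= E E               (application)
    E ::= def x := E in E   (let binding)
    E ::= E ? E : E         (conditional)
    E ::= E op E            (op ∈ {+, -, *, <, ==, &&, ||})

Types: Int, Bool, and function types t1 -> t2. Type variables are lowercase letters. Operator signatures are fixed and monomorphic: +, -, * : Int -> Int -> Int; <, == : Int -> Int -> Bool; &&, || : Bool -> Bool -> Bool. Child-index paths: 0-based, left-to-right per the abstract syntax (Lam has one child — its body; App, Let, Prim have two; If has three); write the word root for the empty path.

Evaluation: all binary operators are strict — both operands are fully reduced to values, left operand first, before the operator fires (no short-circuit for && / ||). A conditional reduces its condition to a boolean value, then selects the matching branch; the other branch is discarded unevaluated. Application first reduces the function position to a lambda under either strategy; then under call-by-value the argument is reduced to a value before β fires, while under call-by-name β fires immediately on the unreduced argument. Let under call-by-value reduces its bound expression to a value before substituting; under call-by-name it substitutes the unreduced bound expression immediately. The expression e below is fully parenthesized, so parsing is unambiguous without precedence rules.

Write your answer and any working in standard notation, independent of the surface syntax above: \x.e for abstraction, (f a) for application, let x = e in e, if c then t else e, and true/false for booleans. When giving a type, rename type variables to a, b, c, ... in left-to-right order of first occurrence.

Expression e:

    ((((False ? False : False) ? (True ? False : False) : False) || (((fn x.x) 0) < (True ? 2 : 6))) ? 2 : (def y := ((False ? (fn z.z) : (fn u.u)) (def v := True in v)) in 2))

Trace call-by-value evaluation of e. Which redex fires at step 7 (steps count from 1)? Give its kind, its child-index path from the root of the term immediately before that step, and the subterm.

Answer: if at root : (if true then 2 else (let y = ((if false then (\z.z) else (\u.u)) (let v = true in v)) in 2))

Working:
step 0: (if ((if (if false then false else false) then (if true then false else false) else false) || (((\x.x) 0) < (if true then 2 else 6))) then 2 else (let y = ((if false then (\z.z) else (\u.u)) (let v = true in v)) in 2))
step 1: [if@0.0.0] (if ((if false then (if true then false else false) else false) || (((\x.x) 0) < (if true then 2 else 6))) then 2 else (let y = ((if false then (\z.z) else (\u.u)) (let v = true in v)) in 2))
step 2: [if@0.0] (if (false || (((\x.x) 0) < (if true then 2 else 6))) then 2 else (let y = ((if false then (\z.z) else (\u.u)) (let v = true in v)) in 2))
step 3: [beta@0.1.0] (if (false || (0 < (if true then 2 else 6))) then 2 else (let y = ((if false then (\z.z) else (\u.u)) (let v = true in v)) in 2))
step 4: [if@0.1.1] (if (false || (0 < 2)) then 2 else (let y = ((if false then (\z.z) else (\u.u)) (let v = true in v)) in 2))
step 5: [delta@0.1] (if (false || true) then 2 else (let y = ((if false then (\z.z) else (\u.u)) (let v = true in v)) in 2))
step 6: [delta@0] (if true then 2 else (let y = ((if false then (\z.z) else (\u.u)) (let v = true in v)) in 2))
step 7: [if@root] 2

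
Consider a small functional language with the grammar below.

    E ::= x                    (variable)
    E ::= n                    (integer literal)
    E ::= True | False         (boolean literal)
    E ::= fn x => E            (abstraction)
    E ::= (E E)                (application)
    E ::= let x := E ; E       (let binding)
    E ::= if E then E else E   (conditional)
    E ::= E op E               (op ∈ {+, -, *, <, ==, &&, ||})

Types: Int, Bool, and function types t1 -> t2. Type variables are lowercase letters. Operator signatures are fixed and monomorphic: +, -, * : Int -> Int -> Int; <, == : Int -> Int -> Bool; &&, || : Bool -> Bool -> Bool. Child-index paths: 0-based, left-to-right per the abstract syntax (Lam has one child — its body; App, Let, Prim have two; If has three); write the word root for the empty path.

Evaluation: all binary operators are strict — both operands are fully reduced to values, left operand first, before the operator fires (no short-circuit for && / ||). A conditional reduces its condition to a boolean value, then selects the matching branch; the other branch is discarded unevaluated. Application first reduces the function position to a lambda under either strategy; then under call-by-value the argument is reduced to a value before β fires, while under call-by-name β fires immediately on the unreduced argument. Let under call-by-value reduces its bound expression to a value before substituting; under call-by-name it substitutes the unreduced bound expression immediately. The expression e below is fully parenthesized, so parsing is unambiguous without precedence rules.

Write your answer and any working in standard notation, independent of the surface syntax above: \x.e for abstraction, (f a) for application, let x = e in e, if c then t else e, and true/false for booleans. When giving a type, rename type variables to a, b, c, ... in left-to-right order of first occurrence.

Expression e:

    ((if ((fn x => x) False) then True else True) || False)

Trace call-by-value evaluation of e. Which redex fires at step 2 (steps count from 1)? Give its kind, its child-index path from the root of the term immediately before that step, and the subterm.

Answer: if at 0 : (if false then true else true)

Working:
step 0: ((if ((\x.x) false) then true else true) || false)
step 1: [beta@0.0] ((if false then true else true) || false)
step 2: [if@0] (true || false)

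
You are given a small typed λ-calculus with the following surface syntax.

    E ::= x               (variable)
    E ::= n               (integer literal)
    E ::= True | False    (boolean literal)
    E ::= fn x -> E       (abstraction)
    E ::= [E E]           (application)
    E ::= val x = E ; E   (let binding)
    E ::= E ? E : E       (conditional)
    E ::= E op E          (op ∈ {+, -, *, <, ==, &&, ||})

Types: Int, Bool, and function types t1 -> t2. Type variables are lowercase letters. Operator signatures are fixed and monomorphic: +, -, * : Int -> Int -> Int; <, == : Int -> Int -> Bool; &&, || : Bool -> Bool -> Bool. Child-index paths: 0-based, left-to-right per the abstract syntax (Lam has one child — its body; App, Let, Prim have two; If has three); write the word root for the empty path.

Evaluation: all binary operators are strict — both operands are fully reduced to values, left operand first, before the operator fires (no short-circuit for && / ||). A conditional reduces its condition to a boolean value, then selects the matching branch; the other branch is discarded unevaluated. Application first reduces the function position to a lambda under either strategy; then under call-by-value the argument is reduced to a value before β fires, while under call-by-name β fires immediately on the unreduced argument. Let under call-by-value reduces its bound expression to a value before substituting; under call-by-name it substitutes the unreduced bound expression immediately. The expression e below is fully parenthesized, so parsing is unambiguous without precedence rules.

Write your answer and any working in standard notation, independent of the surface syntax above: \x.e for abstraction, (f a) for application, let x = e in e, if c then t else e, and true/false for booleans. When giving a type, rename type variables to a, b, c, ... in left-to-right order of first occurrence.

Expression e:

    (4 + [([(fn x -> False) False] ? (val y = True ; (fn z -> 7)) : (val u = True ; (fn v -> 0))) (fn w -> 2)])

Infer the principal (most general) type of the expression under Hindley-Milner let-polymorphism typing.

Derivation:
  unify Int ~ Int
\x._ : a -> Bool
  unify a -> Bool ~ Bool -> b
  unify a ~ Bool
  unify Bool ~ b
_ _ : Bool
  unify Bool ~ Bool
let y : Bool
\z._ : c -> Int
let u : Bool
\v._ : d -> Int
  unify c -> Int ~ d -> Int
  unify c ~ d
  unify Int ~ Int
\w._ : e -> Int
  unify d -> Int ~ (e -> Int) -> f
  unify d ~ e -> Int
  unify Int ~ f
_ _ : Int
  unify Int ~ Int

Answer: Int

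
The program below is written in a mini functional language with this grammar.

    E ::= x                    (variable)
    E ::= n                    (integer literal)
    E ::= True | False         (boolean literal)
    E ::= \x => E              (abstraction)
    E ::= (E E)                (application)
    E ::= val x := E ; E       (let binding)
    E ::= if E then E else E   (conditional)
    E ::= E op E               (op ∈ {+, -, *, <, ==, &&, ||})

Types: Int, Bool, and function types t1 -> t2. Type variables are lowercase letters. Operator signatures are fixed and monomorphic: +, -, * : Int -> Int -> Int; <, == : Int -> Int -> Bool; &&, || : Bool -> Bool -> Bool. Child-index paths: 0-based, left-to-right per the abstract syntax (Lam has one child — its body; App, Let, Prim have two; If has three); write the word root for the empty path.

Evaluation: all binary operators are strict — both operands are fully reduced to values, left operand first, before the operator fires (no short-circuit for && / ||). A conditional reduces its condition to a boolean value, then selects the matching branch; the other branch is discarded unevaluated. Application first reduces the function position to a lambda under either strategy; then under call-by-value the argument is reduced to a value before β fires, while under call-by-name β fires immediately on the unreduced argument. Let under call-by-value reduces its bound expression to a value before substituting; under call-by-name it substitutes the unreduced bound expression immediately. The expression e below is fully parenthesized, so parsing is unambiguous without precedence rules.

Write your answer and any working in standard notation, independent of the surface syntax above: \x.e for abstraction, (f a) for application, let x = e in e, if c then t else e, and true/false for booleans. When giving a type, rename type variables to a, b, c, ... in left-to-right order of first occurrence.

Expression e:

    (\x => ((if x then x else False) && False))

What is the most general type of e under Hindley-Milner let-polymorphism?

Derivation:
x : a
  unify a ~ Bool
x : Bool
  unify Bool ~ Bool
  unify Bool ~ Bool
  unify Bool ~ Bool
\x._ : Bool -> Bool

Answer: Bool -> Bool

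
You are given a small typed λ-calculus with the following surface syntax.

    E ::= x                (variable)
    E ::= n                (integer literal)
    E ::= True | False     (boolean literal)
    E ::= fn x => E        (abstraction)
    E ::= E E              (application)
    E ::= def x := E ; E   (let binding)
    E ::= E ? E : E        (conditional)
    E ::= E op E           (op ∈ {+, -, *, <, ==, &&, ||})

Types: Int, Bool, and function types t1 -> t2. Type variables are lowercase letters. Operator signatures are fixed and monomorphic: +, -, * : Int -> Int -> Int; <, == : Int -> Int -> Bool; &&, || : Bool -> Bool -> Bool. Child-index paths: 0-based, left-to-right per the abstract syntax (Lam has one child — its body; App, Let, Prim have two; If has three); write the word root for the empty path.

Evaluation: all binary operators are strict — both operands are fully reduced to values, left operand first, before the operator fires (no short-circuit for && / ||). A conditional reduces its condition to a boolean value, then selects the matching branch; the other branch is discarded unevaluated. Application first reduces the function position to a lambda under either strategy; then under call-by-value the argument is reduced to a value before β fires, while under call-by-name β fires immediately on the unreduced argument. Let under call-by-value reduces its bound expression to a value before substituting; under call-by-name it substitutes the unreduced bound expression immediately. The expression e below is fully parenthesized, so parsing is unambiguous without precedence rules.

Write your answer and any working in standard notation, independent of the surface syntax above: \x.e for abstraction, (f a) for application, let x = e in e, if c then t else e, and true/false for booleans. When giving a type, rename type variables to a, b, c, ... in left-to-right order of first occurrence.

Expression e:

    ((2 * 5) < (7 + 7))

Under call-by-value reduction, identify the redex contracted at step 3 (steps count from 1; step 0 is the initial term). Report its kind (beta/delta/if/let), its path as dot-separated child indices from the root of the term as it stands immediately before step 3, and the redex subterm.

Working:
step 0: ((2 * 5) < (7 + 7))
step 1: [delta@0] (10 < (7 + 7))
step 2: [delta@1] (10 < 14)
step 3: [delta@root] true

Answer: delta at root : (10 < 14)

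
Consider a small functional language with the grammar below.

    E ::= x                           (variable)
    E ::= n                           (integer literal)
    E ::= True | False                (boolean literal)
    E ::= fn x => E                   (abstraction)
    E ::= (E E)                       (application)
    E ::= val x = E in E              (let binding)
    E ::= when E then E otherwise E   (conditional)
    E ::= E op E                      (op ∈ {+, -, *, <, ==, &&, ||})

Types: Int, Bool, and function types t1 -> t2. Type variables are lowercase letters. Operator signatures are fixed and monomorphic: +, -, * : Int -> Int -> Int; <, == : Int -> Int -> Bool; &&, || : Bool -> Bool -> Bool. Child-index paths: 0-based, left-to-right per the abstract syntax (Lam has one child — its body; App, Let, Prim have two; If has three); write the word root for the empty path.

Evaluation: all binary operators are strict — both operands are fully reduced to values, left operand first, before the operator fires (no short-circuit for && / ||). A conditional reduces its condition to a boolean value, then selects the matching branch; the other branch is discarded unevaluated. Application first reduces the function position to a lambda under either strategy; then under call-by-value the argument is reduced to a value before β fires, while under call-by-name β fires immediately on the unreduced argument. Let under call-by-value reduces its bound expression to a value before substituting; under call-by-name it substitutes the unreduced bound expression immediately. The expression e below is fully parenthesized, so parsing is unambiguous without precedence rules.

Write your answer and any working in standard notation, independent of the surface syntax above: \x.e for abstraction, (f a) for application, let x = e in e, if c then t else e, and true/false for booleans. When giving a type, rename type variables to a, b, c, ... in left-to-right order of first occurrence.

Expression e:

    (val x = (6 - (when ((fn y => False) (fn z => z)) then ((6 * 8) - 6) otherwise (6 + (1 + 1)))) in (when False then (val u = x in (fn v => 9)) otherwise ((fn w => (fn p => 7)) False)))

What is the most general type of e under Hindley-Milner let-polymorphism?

Working:
  unify Int ~ Int
\y._ : a -> Bool
z : b
\z._ : b -> b
  unify a -> Bool ~ (b -> b) -> c
  unify a ~ b -> b
  unify Bool ~ c
_ _ : Bool
  unify Bool ~ Bool
  unify Int ~ Int
  unify Int ~ Int
  unify Int ~ Int
  unify Int ~ Int
  unify Int ~ Int
  unify Int ~ Int
  unify Int ~ Int
  unify Int ~ Int
  unify Int ~ Int
  unify Int ~ Int
let x : Int
  unify Bool ~ Bool
x : Int
let u : Int
\v._ : d -> Int
\p._ : f -> Int
\w._ : e -> f -> Int
  unify e -> f -> Int ~ Bool -> g
  unify e ~ Bool
  unify f -> Int ~ g
_ _ : f -> Int
  unify d -> Int ~ f -> Int
  unify d ~ f
  unify Int ~ Int

Answer: a -> Int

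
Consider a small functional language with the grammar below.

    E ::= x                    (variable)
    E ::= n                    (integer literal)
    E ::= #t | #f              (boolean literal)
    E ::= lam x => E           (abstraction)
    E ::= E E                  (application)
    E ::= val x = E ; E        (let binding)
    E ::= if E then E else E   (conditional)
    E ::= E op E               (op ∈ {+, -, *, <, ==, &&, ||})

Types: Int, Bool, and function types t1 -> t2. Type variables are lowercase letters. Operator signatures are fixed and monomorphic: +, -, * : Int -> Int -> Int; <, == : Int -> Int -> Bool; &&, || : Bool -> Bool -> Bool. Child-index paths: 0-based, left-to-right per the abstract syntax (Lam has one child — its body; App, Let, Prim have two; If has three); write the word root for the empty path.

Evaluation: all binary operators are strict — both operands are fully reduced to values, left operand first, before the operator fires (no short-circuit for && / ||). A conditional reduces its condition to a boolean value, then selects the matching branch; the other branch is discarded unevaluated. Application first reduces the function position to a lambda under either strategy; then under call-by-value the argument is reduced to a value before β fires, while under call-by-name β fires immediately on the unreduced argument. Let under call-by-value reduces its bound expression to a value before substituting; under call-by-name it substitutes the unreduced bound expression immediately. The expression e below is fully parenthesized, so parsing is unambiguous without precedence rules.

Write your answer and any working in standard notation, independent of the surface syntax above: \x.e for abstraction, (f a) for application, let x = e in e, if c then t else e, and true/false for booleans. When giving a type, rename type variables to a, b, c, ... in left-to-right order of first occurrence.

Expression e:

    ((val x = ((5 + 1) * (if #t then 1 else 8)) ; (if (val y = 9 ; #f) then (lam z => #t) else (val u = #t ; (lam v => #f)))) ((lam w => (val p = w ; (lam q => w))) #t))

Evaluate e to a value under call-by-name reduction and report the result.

Answer: false

Trace:
step 0: ((let x = ((5 + 1) * (if true then 1 else 8)) in (if (let y = 9 in false) then (\z.true) else (let u = true in (\v.false)))) ((\w.(let p = w in (\q.w))) true))
step 1: [let@0] ((if (let y = 9 in false) then (\z.true) else (let u = true in (\v.false))) ((\w.(let p = w in (\q.w))) true))
step 2: [let@0.0] ((if false then (\z.true) else (let u = true in (\v.false))) ((\w.(let p = w in (\q.w))) true))
step 3: [if@0] ((let u = true in (\v.false)) ((\w.(let p = w in (\q.w))) true))
step 4: [let@0] ((\v.false) ((\w.(let p = w in (\q.w))) true))
step 5: [beta@root] false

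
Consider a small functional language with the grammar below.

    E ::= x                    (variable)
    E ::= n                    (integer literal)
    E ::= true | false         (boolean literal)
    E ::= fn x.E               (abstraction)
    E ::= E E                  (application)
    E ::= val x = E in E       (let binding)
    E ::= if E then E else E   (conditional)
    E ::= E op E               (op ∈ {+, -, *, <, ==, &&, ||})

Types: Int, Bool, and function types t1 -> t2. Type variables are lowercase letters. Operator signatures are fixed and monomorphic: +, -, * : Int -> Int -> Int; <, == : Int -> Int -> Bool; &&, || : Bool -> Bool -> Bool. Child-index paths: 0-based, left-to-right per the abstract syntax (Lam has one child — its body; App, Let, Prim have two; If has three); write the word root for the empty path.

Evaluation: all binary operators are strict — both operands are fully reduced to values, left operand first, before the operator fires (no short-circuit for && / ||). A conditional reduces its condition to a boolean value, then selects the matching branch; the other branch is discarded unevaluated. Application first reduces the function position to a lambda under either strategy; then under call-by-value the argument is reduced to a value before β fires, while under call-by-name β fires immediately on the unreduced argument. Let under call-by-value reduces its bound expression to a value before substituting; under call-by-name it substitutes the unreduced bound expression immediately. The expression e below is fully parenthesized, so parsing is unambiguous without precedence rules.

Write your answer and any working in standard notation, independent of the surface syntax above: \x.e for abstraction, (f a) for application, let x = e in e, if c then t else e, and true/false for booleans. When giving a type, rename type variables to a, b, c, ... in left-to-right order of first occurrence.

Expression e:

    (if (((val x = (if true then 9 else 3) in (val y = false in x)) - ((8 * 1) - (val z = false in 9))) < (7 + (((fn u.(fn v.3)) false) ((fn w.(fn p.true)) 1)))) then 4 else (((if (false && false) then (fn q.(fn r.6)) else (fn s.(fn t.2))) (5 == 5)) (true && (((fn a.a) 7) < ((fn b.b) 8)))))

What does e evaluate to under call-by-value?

Derivation:
step 0: (if (((let x = (if true then 9 else 3) in (let y = false in x)) - ((8 * 1) - (let z = false in 9))) < (7 + (((\u.(\v.3)) false) ((\w.(\p.true)) 1)))) then 4 else (((if (false && false) then (\q.(\r.6)) else (\s.(\t.2))) (5 == 5)) (true && (((\a.a) 7) < ((\b.b) 8)))))
step 1: [if@0.0.0.0] (if (((let x = 9 in (let y = false in x)) - ((8 * 1) - (let z = false in 9))) < (7 + (((\u.(\v.3)) false) ((\w.(\p.true)) 1)))) then 4 else (((if (false && false) then (\q.(\r.6)) else (\s.(\t.2))) (5 == 5)) (true && (((\a.a) 7) < ((\b.b) 8)))))
step 2: [let@0.0.0] (if (((let y = false in 9) - ((8 * 1) - (let z = false in 9))) < (7 + (((\u.(\v.3)) false) ((\w.(\p.true)) 1)))) then 4 else (((if (false && false) then (\q.(\r.6)) else (\s.(\t.2))) (5 == 5)) (true && (((\a.a) 7) < ((\b.b) 8)))))
step 3: [let@0.0.0] (if ((9 - ((8 * 1) - (let z = false in 9))) < (7 + (((\u.(\v.3)) false) ((\w.(\p.true)) 1)))) then 4 else (((if (false && false) then (\q.(\r.6)) else (\s.(\t.2))) (5 == 5)) (true && (((\a.a) 7) < ((\b.b) 8)))))
step 4: [delta@0.0.1.0] (if ((9 - (8 - (let z = false in 9))) < (7 + (((\u.(\v.3)) false) ((\w.(\p.true)) 1)))) then 4 else (((if (false && false) then (\q.(\r.6)) else (\s.(\t.2))) (5 == 5)) (true && (((\a.a) 7) < ((\b.b) 8)))))
step 5: [let@0.0.1.1] (if ((9 - (8 - 9)) < (7 + (((\u.(\v.3)) false) ((\w.(\p.true)) 1)))) then 4 else (((if (false && false) then (\q.(\r.6)) else (\s.(\t.2))) (5 == 5)) (true && (((\a.a) 7) < ((\b.b) 8)))))
step 6: [delta@0.0.1] (if ((9 - -1) < (7 + (((\u.(\v.3)) false) ((\w.(\p.true)) 1)))) then 4 else (((if (false && false) then (\q.(\r.6)) else (\s.(\t.2))) (5 == 5)) (true && (((\a.a) 7) < ((\b.b) 8)))))
step 7: [delta@0.0] (if (10 < (7 + (((\u.(\v.3)) false) ((\w.(\p.true)) 1)))) then 4 else (((if (false && false) then (\q.(\r.6)) else (\s.(\t.2))) (5 == 5)) (true && (((\a.a) 7) < ((\b.b) 8)))))
step 8: [beta@0.1.1.0] (if (10 < (7 + ((\v.3) ((\w.(\p.true)) 1)))) then 4 else (((if (false && false) then (\q.(\r.6)) else (\s.(\t.2))) (5 == 5)) (true && (((\a.a) 7) < ((\b.b) 8)))))
step 9: [beta@0.1.1.1] (if (10 < (7 + ((\v.3) (\p.true)))) then 4 else (((if (false && false) then (\q.(\r.6)) else (\s.(\t.2))) (5 == 5)) (true && (((\a.a) 7) < ((\b.b) 8)))))
step 10: [beta@0.1.1] (if (10 < (7 + 3)) then 4 else (((if (false && false) then (\q.(\r.6)) else (\s.(\t.2))) (5 == 5)) (true && (((\a.a) 7) < ((\b.b) 8)))))
step 11: [delta@0.1] (if (10 < 10) then 4 else (((if (false && false) then (\q.(\r.6)) else (\s.(\t.2))) (5 == 5)) (true && (((\a.a) 7) < ((\b.b) 8)))))
step 12: [delta@0] (if false then 4 else (((if (false && false) then (\q.(\r.6)) else (\s.(\t.2))) (5 == 5)) (true && (((\a.a) 7) < ((\b.b) 8)))))
step 13: [if@root] (((if (false && false) then (\q.(\r.6)) else (\s.(\t.2))) (5 == 5)) (true && (((\a.a) 7) < ((\b.b) 8))))
step 14: [delta@0.0.0] (((if false then (\q.(\r.6)) else (\s.(\t.2))) (5 == 5)) (true && (((\a.a) 7) < ((\b.b) 8))))
step 15: [if@0.0] (((\s.(\t.2)) (5 == 5)) (true && (((\a.a) 7) < ((\b.b) 8))))
step 16: [delta@0.1] (((\s.(\t.2)) true) (true && (((\a.a) 7) < ((\b.b) 8))))
step 17: [beta@0] ((\t.2) (true && (((\a.a) 7) < ((\b.b) 8))))
step 18: [beta@1.1.0] ((\t.2) (true && (7 < ((\b.b) 8))))
step 19: [beta@1.1.1] ((\t.2) (true && (7 < 8)))
step 20: [delta@1.1] ((\t.2) (true && true))
step 21: [delta@1] ((\t.2) true)
step 22: [beta@root] 2

Answer: 2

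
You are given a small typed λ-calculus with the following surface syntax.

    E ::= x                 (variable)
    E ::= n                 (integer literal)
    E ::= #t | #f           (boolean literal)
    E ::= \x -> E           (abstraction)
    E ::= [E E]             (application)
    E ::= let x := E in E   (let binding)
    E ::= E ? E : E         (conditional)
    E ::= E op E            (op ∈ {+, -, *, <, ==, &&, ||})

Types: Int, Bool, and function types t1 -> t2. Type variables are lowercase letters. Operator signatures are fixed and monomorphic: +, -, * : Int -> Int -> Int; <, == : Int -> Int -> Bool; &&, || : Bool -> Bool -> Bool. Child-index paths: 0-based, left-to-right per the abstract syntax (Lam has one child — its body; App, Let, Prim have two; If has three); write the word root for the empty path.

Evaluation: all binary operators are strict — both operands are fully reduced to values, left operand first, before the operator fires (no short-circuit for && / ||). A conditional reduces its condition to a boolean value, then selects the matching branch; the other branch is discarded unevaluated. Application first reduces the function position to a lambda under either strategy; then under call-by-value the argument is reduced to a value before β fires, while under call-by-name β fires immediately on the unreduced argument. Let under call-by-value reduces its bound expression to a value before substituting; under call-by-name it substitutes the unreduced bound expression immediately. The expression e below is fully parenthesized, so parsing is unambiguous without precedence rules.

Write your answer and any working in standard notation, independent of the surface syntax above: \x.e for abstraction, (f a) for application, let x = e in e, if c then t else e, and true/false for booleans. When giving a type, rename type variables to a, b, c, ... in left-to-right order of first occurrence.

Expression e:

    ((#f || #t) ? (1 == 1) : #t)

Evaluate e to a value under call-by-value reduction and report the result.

Answer: true

Derivation:
step 0: (if (false || true) then (1 == 1) else true)
step 1: [delta@0] (if true then (1 == 1) else true)
step 2: [if@root] (1 == 1)
step 3: [delta@root] true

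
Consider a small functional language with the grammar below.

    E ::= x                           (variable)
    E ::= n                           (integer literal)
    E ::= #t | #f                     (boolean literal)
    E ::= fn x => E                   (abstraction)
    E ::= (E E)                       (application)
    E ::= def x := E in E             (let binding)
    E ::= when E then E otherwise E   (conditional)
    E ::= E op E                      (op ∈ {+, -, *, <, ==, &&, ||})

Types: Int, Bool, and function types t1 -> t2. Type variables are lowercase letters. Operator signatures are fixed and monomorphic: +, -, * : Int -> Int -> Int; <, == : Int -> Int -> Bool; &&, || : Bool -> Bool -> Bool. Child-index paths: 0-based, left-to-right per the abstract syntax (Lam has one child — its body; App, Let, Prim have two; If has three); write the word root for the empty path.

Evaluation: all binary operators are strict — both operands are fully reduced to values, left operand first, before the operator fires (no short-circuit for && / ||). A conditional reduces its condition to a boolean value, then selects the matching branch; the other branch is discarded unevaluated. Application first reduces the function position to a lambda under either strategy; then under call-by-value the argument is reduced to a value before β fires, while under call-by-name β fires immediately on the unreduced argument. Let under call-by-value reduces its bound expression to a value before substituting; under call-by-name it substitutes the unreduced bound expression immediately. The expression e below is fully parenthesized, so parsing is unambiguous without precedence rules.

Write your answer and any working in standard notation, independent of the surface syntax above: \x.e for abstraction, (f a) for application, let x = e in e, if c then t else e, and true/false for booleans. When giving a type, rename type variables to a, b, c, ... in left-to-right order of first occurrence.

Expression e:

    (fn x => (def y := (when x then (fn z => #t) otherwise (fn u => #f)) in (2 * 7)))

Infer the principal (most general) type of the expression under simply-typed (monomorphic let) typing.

Answer: Bool -> Int

Working:
x : a
  unify a ~ Bool
\z._ : b -> Bool
\u._ : c -> Bool
  unify b -> Bool ~ c -> Bool
  unify b ~ c
  unify Bool ~ Bool
let y : c -> Bool
  unify Int ~ Int
  unify Int ~ Int
\x._ : Bool -> Int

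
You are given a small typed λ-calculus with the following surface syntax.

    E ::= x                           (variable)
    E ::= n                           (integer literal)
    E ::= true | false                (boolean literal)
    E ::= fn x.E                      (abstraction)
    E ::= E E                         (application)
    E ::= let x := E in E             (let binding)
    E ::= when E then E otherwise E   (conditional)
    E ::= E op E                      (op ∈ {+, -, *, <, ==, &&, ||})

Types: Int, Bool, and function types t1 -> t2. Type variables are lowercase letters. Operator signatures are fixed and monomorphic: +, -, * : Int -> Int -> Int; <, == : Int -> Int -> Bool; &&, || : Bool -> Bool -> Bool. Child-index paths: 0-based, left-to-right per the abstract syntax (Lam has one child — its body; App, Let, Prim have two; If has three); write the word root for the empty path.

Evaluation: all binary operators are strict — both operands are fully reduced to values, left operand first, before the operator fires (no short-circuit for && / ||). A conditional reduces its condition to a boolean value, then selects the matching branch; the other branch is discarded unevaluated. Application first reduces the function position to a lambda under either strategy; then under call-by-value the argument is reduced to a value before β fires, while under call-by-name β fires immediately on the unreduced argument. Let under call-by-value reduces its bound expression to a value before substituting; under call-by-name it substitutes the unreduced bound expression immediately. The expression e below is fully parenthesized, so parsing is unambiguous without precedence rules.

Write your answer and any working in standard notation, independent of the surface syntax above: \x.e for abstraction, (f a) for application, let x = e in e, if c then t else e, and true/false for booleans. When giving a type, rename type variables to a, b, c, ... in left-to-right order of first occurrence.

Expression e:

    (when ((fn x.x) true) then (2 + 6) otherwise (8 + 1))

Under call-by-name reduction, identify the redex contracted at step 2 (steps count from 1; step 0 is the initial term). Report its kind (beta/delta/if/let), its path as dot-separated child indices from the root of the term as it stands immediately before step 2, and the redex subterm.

Answer: if at root : (if true then (2 + 6) else (8 + 1))

Working:
step 0: (if ((\x.x) true) then (2 + 6) else (8 + 1))
step 1: [beta@0] (if true then (2 + 6) else (8 + 1))
step 2: [if@root] (2 + 6)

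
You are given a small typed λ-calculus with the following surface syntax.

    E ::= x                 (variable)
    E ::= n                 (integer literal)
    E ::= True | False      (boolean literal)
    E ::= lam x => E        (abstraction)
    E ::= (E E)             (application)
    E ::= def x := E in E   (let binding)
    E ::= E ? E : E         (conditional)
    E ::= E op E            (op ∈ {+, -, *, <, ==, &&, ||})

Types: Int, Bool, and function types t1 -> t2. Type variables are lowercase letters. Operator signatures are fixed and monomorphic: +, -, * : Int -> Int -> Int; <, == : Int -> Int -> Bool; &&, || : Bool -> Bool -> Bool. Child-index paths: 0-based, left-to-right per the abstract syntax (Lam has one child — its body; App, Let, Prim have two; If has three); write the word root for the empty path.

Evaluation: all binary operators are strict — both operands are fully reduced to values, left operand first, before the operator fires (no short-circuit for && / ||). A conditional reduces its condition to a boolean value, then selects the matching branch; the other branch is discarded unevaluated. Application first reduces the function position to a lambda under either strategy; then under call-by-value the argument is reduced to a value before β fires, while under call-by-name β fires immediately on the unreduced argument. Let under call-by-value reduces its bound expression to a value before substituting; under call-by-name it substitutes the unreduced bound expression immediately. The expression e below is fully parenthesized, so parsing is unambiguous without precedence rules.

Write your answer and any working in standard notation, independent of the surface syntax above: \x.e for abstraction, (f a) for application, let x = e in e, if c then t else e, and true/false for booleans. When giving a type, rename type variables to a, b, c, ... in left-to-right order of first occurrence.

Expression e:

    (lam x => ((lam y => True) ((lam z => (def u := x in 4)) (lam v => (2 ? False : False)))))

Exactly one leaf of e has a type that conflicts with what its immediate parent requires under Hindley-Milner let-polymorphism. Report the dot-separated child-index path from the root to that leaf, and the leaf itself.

Working:
\y._ : b -> Bool
x : a
let u : a
\z._ : c -> Int
  unify Int ~ Bool
  FAIL: mismatch Int ~ Bool

Answer: 0.1.1.0.0 : 2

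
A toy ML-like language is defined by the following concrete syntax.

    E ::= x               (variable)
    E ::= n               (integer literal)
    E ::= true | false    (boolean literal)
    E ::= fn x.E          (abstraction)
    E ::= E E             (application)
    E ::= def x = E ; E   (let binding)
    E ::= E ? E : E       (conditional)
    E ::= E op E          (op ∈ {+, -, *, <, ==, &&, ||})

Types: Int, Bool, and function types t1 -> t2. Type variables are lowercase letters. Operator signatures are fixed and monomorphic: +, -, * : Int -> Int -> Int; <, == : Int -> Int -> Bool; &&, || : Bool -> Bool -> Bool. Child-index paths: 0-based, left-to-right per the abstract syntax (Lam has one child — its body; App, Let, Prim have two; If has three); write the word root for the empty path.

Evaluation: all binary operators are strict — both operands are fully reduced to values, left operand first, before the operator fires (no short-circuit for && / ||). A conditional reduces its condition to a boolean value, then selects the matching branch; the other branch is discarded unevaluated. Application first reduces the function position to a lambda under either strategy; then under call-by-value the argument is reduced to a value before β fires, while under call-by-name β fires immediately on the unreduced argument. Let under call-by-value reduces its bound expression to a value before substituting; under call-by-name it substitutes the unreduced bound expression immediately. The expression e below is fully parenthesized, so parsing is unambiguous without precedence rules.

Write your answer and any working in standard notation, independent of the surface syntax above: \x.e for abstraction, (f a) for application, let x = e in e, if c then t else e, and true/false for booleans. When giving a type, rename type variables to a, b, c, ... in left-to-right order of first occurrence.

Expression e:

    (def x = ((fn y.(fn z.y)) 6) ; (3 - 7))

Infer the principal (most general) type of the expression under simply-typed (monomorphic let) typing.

Working:
y : a
\z._ : b -> a
\y._ : a -> b -> a
  unify a -> b -> a ~ Int -> c
  unify a ~ Int
  unify b -> Int ~ c
_ _ : b -> Int
let x : b -> Int
  unify Int ~ Int
  unify Int ~ Int

Answer: Int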